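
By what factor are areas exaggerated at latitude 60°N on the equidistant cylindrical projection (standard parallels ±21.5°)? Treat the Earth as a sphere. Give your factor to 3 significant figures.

In the equirectangular projection with standard parallel φ₀ = 21.5° (x = Rλ cos φ₀, y = Rφ), meridians are true-scale (h = 1) and the parallel scale is k = cos φ₀ / cos φ.
Areal scale = h·k = 1 × cos φ₀ / cos φ; at 60°, h = 1.000, k = 1.861, so h·k = 1.861.

1.86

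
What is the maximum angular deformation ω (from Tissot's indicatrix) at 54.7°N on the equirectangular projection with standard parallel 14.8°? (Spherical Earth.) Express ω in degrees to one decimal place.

29.2°

The equidistant cylindrical projection with φ₀ = 14.8° has h = 1 (meridians true) and k = cos φ₀ / cos φ along parallels.
At 54.7°: h = 1.000, k = 1.673; principal scales a = 1.673, b = 1.000.
sin(ω/2) = (a − b)/(a + b) = 0.6731/2.673 = 0.2518, so ω = 2 arcsin(0.2518) ≈ 29.2°.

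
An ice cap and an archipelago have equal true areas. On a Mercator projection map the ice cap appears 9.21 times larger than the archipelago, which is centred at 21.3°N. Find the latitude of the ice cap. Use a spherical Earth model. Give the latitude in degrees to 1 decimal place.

72.1°

On Mercator, (apparent₁)/(apparent₂) = sec²φ₁ / sec²φ₂ when true areas are equal.
cos²φ₂ / cos²φ₁ = 9.21  ⇒  cos φ₁ = cos 21.3° / √9.21 = 0.9317/3.035 = 0.3070.
φ₁ = arccos(0.3070) ≈ 72.1°.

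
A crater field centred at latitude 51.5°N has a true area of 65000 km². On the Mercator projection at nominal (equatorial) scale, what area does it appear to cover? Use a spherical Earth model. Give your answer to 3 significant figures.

168000 km²

For Mercator, h = k = sec φ (a conformal cylindrical projection has a single point scale, 1/cos φ).
Areal scale = k² = sec²φ = 1/cos²(51.5°) = 1/0.6225² = 2.580.
Apparent area = 65000 × 2.580 ≈ 168000 km².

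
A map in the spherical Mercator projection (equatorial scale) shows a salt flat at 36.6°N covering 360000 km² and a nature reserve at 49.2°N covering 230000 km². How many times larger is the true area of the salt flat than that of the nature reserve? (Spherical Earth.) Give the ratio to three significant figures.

2.36

Mercator's areal exaggeration is sec²φ; hence true area = (apparent area) · cos²φ.
True area of salt flat: 360000 × cos²(36.6°) = 360000 × 0.6445 = 232000 km².
True area of nature reserve: 230000 × cos²(49.2°) = 230000 × 0.4270 = 98200 km².
Ratio = 232000 / 98200 ≈ 2.36.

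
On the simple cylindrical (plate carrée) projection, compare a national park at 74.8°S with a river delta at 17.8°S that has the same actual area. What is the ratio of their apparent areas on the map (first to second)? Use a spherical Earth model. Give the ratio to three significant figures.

For the equirectangular projection with φ₀ = 0 (plate carrée), h = 1 along meridians and k = sec φ along parallels.
Areal scale at 74.8°: h·k = 1.000 × 3.814 = 3.814.
Areal scale at 17.8°: h·k = 1.000 × 1.050 = 1.050.
Ratio = 3.814/1.050 ≈ 3.63.

3.63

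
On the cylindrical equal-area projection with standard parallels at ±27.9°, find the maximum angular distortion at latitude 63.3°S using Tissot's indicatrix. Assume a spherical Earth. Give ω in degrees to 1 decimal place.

A cylindrical equal-area projection with standard parallel φ₀ has meridian scale h = cos φ / cos φ₀ and parallel scale k = cos φ₀ / cos φ (so areas are preserved, h·k = 1).
At 63.3°: h = 0.5084, k = 1.967; principal scales a = 1.967, b = 0.5084.
sin(ω/2) = (a − b)/(a + b) = 1.458/2.475 = 0.5892, so ω = 2 arcsin(0.5892) ≈ 72.2°.

72.2°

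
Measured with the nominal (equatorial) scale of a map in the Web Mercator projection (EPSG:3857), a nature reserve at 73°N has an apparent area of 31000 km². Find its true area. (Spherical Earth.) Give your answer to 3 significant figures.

For Mercator, h = k = sec φ (a conformal cylindrical projection has a single point scale, 1/cos φ).
Areal scale = k² = sec²φ = 1/cos²(73°) = 1/0.2924² = 11.70.
True area = apparent / (areal scale) = 31000 / 11.70 ≈ 2650 km².

2650 km²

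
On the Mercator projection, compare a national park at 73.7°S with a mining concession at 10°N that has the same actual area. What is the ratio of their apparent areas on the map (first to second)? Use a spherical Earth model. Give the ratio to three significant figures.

12.3

Mercator areal scale is sec²φ.
At 73.7°: sec²(73.7°) = 1/0.2807² = 12.69.
At 10°: sec²(10°) = 1/0.9848² = 1.031.
Ratio = 12.69/1.031 = cos²(10°)/cos²(73.7°) ≈ 12.3.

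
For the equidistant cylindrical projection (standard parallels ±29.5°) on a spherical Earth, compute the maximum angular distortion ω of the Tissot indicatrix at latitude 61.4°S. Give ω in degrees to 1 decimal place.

With standard parallel φ₀ = 29.5°, the equirectangular projection gives x = Rλ cos φ₀, y = Rφ, so h = 1 and k = cos 29.5° / cos φ.
At 61.4°: h = 1.000, k = 1.818; principal scales a = 1.818, b = 1.000.
sin(ω/2) = (a − b)/(a + b) = 0.8182/2.818 = 0.2903, so ω = 2 arcsin(0.2903) ≈ 33.8°.

33.8°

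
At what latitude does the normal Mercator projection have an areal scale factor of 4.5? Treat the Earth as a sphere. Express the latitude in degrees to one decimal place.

61.9°

Mercator areal scale is sec²φ.
sec²φ = 4.5  ⇒  cos²φ = 0.2222  ⇒  cos φ = 0.4714.
φ = arccos(0.4714) ≈ 61.9°.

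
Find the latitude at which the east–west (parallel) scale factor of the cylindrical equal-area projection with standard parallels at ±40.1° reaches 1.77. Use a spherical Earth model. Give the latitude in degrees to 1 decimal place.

64.4°

Cylindrical equal-area (φ₀ = 40.1°): h = cos φ / cos 40.1° along meridians, k = cos 40.1° / cos φ along parallels; h·k = 1.
k = cos φ₀ / cos φ = 1.77  ⇒  cos φ = cos 40.1° / 1.77 = 0.4322.
φ = arccos(0.4322) ≈ 64.4°.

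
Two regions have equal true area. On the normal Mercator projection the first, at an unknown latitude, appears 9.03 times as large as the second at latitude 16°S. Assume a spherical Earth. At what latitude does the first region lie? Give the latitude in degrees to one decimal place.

71.3°

For equal true areas on Mercator, apparent areas scale as sec²φ, so the ratio is cos²φ₂ / cos²φ₁.
cos²φ₂ / cos²φ₁ = 9.03  ⇒  cos φ₁ = cos 16° / √9.03 = 0.9613/3.005 = 0.3199.
φ₁ = arccos(0.3199) ≈ 71.3°.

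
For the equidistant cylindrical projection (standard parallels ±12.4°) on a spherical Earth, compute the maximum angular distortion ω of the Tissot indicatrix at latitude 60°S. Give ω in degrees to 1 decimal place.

37.7°

The equidistant cylindrical projection with φ₀ = 12.4° has h = 1 (meridians true) and k = cos φ₀ / cos φ along parallels.
At 60°: h = 1.000, k = 1.953; principal scales a = 1.953, b = 1.000.
sin(ω/2) = (a − b)/(a + b) = 0.9533/2.953 = 0.3228, so ω = 2 arcsin(0.3228) ≈ 37.7°.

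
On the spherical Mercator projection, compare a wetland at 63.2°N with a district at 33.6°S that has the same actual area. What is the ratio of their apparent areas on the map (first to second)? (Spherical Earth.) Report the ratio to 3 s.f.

3.41

On Mercator, area is exaggerated by sec²φ = 1/cos²φ.
At 63.2°: sec²(63.2°) = 1/0.4509² = 4.919.
At 33.6°: sec²(33.6°) = 1/0.8329² = 1.441.
Ratio = 4.919/1.441 = cos²(33.6°)/cos²(63.2°) ≈ 3.41.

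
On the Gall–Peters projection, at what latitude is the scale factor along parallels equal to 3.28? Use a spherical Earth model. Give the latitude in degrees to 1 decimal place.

Gall–Peters is a cylindrical equal-area projection with standard parallels at ±45°. A cylindrical equal-area projection with standard parallel φ₀ has meridian scale h = cos φ / cos φ₀ and parallel scale k = cos φ₀ / cos φ (so areas are preserved, h·k = 1).
k = cos φ₀ / cos φ = 3.28  ⇒  cos φ = cos 45° / 3.28 = 0.2156.
φ = arccos(0.2156) ≈ 77.6°.

77.6°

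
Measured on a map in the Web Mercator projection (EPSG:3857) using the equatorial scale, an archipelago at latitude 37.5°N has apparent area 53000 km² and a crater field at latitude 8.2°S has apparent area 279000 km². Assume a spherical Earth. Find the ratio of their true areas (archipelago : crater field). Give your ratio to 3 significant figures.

0.122

Mercator's areal exaggeration is sec²φ; hence true area = (apparent area) · cos²φ.
True area of archipelago: 53000 × cos²(37.5°) = 53000 × 0.6294 = 33360 km².
True area of crater field: 279000 × cos²(8.2°) = 279000 × 0.9797 = 273300 km².
Ratio = 33360 / 273300 ≈ 0.122.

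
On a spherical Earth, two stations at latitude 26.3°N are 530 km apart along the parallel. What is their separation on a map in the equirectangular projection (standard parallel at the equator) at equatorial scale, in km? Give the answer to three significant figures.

591 km

In the plate carrée (x = Rλ, y = Rφ), meridians are true-scale (h = 1) and parallels are stretched by k = sec φ.
Along the parallel, k = sec 26.3° = 1/0.8965 = 1.115.
Map distance = 530 × 1.115 ≈ 591 km.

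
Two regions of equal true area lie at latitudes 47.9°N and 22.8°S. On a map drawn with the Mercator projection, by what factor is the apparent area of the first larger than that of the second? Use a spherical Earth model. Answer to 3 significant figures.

On Mercator, area is exaggerated by sec²φ = 1/cos²φ.
At 47.9°: sec²(47.9°) = 1/0.6704² = 2.225.
At 22.8°: sec²(22.8°) = 1/0.9219² = 1.177.
Ratio = 2.225/1.177 = cos²(22.8°)/cos²(47.9°) ≈ 1.89.

1.89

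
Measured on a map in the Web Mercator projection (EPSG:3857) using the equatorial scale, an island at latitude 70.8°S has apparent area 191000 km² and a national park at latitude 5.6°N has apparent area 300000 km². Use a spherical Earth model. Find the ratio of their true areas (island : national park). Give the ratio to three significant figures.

Since Mercator area scale is 1/cos²φ, the true area equals the apparent area multiplied by cos²φ.
True area of island: 191000 × cos²(70.8°) = 191000 × 0.1082 = 20660 km².
True area of national park: 300000 × cos²(5.6°) = 300000 × 0.9905 = 297100 km².
Ratio = 20660 / 297100 ≈ 0.0695.

0.0695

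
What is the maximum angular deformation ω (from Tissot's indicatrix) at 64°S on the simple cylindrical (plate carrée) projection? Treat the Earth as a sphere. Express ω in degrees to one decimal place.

46.0°

In the plate carrée (x = Rλ, y = Rφ), meridians are true-scale (h = 1) and parallels are stretched by k = sec φ.
At 64°: h = 1.000, k = 2.281; principal scales a = 2.281, b = 1.000.
sin(ω/2) = (a − b)/(a + b) = 1.281/3.281 = 0.3905, so ω = 2 arcsin(0.3905) ≈ 46.0°.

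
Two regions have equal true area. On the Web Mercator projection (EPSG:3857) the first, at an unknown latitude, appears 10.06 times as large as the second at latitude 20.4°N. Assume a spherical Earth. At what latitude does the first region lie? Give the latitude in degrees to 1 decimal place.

72.8°

For equal true areas on Mercator, apparent areas scale as sec²φ, so the ratio is cos²φ₂ / cos²φ₁.
cos²φ₂ / cos²φ₁ = 10.06  ⇒  cos φ₁ = cos 20.4° / √10.06 = 0.9373/3.172 = 0.2955.
φ₁ = arccos(0.2955) ≈ 72.8°.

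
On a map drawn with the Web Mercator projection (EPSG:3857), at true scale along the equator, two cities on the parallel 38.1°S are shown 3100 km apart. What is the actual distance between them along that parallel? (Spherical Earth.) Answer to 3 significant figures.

The Mercator projection is conformal; its linear scale factor is the same in every direction and equals sec φ = 1/cos φ.
Along the parallel at 38.1°, map distances are exaggerated by k = sec 38.1° = 1.271.
True distance = 3100 / 1.271 = 3100 × cos 38.1° ≈ 2440 km.

2440 km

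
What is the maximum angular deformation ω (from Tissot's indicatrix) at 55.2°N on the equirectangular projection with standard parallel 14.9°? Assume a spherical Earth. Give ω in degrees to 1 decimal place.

29.8°

With standard parallel φ₀ = 14.9°, the equirectangular projection gives x = Rλ cos φ₀, y = Rφ, so h = 1 and k = cos 14.9° / cos φ.
At 55.2°: h = 1.000, k = 1.693; principal scales a = 1.693, b = 1.000.
sin(ω/2) = (a − b)/(a + b) = 0.6933/2.693 = 0.2574, so ω = 2 arcsin(0.2574) ≈ 29.8°.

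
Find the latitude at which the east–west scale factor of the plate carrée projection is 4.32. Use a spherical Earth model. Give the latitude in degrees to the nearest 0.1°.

Plate carrée: h = 1, k = sec φ along parallels.
sec φ = 4.32  ⇒  cos φ = 0.2315  ⇒  φ ≈ 76.6°.

76.6°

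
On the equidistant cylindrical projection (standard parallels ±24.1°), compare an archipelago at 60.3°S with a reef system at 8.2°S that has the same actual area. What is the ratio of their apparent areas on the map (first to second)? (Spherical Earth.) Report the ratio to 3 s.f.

In the equirectangular projection with standard parallel φ₀ = 24.1° (x = Rλ cos φ₀, y = Rφ), meridians are true-scale (h = 1) and the parallel scale is k = cos φ₀ / cos φ.
Areal scale at 60.3°: h·k = 1.000 × 1.842 = 1.842.
Areal scale at 8.2°: h·k = 1.000 × 0.9223 = 0.9223.
Ratio = 1.842/0.9223 ≈ 2.00.

2.00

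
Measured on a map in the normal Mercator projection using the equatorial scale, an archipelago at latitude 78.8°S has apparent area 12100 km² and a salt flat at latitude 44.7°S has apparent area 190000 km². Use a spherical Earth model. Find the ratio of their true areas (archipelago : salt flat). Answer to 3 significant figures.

Since Mercator area scale is 1/cos²φ, the true area equals the apparent area multiplied by cos²φ.
True area of archipelago: 12100 × cos²(78.8°) = 12100 × 0.03773 = 456.5 km².
True area of salt flat: 190000 × cos²(44.7°) = 190000 × 0.5052 = 95990 km².
Ratio = 456.5 / 95990 ≈ 0.00476.

0.00476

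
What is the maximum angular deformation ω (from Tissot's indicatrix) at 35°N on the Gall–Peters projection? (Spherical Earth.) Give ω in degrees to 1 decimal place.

16.8°

Gall–Peters is a cylindrical equal-area projection with standard parallels at ±45°. A cylindrical equal-area projection with standard parallel φ₀ has meridian scale h = cos φ / cos φ₀ and parallel scale k = cos φ₀ / cos φ (so areas are preserved, h·k = 1).
At 35°: h = 1.158, k = 0.8632; principal scales a = 1.158, b = 0.8632.
sin(ω/2) = (a − b)/(a + b) = 0.2952/2.022 = 0.1460, so ω = 2 arcsin(0.1460) ≈ 16.8°.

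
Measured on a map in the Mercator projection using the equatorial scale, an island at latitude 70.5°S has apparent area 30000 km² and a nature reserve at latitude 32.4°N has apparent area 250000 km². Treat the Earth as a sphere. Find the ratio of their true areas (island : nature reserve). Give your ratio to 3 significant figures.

On Mercator the areal scale is sec²φ, so true area = apparent × cos²φ.
True area of island: 30000 × cos²(70.5°) = 30000 × 0.1114 = 3343 km².
True area of nature reserve: 250000 × cos²(32.4°) = 250000 × 0.7129 = 178200 km².
Ratio = 3343 / 178200 ≈ 0.0188.

0.0188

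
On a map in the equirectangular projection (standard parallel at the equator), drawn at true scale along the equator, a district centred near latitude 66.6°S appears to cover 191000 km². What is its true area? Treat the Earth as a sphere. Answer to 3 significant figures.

75900 km²

In the plate carrée (x = Rλ, y = Rφ), meridians are true-scale (h = 1) and parallels are stretched by k = sec φ.
Areal scale = h·k = 1 × sec φ; at 66.6°, h = 1.000, k = 2.518, so h·k = 2.518.
True area = apparent / (areal scale) = 191000 / 2.518 ≈ 75900 km².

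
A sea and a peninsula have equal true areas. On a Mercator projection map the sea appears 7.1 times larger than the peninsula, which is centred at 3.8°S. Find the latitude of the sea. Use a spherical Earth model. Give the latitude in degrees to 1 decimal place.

68.0°

On Mercator, (apparent₁)/(apparent₂) = sec²φ₁ / sec²φ₂ when true areas are equal.
cos²φ₂ / cos²φ₁ = 7.1  ⇒  cos φ₁ = cos 3.8° / √7.1 = 0.9978/2.665 = 0.3745.
φ₁ = arccos(0.3745) ≈ 68.0°.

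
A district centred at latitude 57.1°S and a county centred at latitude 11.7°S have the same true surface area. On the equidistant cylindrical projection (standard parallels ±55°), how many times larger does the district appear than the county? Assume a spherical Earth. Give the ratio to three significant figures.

In the equirectangular projection with standard parallel φ₀ = 55° (x = Rλ cos φ₀, y = Rφ), meridians are true-scale (h = 1) and the parallel scale is k = cos φ₀ / cos φ.
Areal scale at 57.1°: h·k = 1.000 × 1.056 = 1.056.
Areal scale at 11.7°: h·k = 1.000 × 0.5857 = 0.5857.
Ratio = 1.056/0.5857 ≈ 1.80.

1.80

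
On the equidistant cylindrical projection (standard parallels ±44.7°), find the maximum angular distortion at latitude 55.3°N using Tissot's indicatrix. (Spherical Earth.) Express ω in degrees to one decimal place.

The equidistant cylindrical projection with φ₀ = 44.7° has h = 1 (meridians true) and k = cos φ₀ / cos φ along parallels.
At 55.3°: h = 1.000, k = 1.249; principal scales a = 1.249, b = 1.000.
sin(ω/2) = (a − b)/(a + b) = 0.2486/2.249 = 0.1106, so ω = 2 arcsin(0.1106) ≈ 12.7°.

12.7°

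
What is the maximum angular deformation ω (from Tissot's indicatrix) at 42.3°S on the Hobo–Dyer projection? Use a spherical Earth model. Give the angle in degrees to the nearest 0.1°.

8.0°

The Hobo–Dyer projection is cylindrical equal-area with φ₀ = 37.5°. A cylindrical equal-area projection with standard parallel φ₀ has meridian scale h = cos φ / cos φ₀ and parallel scale k = cos φ₀ / cos φ (so areas are preserved, h·k = 1).
At 42.3°: h = 0.9323, k = 1.073; principal scales a = 1.073, b = 0.9323.
sin(ω/2) = (a − b)/(a + b) = 0.1403/2.005 = 0.07000, so ω = 2 arcsin(0.07000) ≈ 8.0°.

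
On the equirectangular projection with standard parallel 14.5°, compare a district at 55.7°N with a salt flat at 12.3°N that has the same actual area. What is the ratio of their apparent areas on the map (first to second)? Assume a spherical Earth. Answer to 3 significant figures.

The equidistant cylindrical projection with φ₀ = 14.5° has h = 1 (meridians true) and k = cos φ₀ / cos φ along parallels.
Areal scale at 55.7°: h·k = 1.000 × 1.718 = 1.718.
Areal scale at 12.3°: h·k = 1.000 × 0.9909 = 0.9909.
Ratio = 1.718/0.9909 ≈ 1.73.

1.73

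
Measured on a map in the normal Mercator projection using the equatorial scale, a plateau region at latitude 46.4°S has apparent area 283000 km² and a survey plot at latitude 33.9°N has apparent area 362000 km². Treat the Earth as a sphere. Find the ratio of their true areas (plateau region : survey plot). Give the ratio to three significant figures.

On Mercator the areal scale is sec²φ, so true area = apparent × cos²φ.
True area of plateau region: 283000 × cos²(46.4°) = 283000 × 0.4756 = 134600 km².
True area of survey plot: 362000 × cos²(33.9°) = 362000 × 0.6889 = 249400 km².
Ratio = 134600 / 249400 ≈ 0.540.

0.540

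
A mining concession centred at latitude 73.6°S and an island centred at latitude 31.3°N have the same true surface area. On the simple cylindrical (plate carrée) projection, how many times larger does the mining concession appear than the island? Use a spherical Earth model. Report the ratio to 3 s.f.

3.03

Plate carrée maps x = Rλ, y = Rφ. The meridian scale is h = 1 and the parallel scale is k = 1/cos φ = sec φ.
Areal scale at 73.6°: h·k = 1.000 × 3.542 = 3.542.
Areal scale at 31.3°: h·k = 1.000 × 1.170 = 1.170.
Ratio = 3.542/1.170 ≈ 3.03.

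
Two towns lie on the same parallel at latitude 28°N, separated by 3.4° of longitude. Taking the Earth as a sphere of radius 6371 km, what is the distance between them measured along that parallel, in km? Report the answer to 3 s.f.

Arc length along a parallel = R cos φ · Δλ (with Δλ in radians).
= 6371 × cos 28° × (3.4° × π/180) = 6371 × 0.8829 × 0.05934 ≈ 334 km.

334 km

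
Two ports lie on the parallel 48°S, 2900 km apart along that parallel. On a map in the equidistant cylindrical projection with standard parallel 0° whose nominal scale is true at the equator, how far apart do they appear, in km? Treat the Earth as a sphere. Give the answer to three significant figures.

4330 km

Plate carrée maps x = Rλ, y = Rφ. The meridian scale is h = 1 and the parallel scale is k = 1/cos φ = sec φ.
Along the parallel, k = sec 48° = 1/0.6691 = 1.494.
Map distance = 2900 × 1.494 ≈ 4330 km.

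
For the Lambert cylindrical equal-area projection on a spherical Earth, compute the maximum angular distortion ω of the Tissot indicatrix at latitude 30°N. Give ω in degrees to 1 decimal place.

16.4°

The Lambert cylindrical equal-area projection is the cylindrical equal-area projection with its standard parallel at the equator (φ₀ = 0). For cylindrical equal-area with standard parallel φ₀, h = cos φ / cos φ₀ and k = cos φ₀ / cos φ, so h·k = 1.
At 30°: h = 0.8660, k = 1.155; principal scales a = 1.155, b = 0.8660.
sin(ω/2) = (a − b)/(a + b) = 0.2887/2.021 = 0.1429, so ω = 2 arcsin(0.1429) ≈ 16.4°.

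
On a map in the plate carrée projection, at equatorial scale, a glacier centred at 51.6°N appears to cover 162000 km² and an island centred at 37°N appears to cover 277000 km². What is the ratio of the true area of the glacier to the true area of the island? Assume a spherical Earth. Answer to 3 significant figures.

0.455

Plate carrée has h = 1 and k = sec φ, giving areal scale sec φ; true area = (apparent area) · cos φ.
True area of glacier: 162000 × cos(51.6°) = 162000 × 0.6211 = 100600 km².
True area of island: 277000 × cos(37°) = 277000 × 0.7986 = 221200 km².
Ratio = 100600 / 221200 ≈ 0.455.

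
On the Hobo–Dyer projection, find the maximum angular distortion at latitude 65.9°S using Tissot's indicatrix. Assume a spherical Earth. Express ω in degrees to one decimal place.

Hobo–Dyer is a cylindrical equal-area projection with standard parallels at ±37.5°. A cylindrical equal-area projection with standard parallel φ₀ has meridian scale h = cos φ / cos φ₀ and parallel scale k = cos φ₀ / cos φ (so areas are preserved, h·k = 1).
At 65.9°: h = 0.5147, k = 1.943; principal scales a = 1.943, b = 0.5147.
sin(ω/2) = (a − b)/(a + b) = 1.428/2.458 = 0.5811, so ω = 2 arcsin(0.5811) ≈ 71.1°.

71.1°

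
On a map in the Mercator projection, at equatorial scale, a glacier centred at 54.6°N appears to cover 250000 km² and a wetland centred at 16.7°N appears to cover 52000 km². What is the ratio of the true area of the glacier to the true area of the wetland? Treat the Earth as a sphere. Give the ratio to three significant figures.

Mercator's areal exaggeration is sec²φ; hence true area = (apparent area) · cos²φ.
True area of glacier: 250000 × cos²(54.6°) = 250000 × 0.3356 = 83890 km².
True area of wetland: 52000 × cos²(16.7°) = 52000 × 0.9174 = 47710 km².
Ratio = 83890 / 47710 ≈ 1.76.

1.76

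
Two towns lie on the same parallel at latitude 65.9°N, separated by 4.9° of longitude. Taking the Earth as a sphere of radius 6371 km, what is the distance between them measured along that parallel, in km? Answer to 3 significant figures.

Arc length along a parallel = R cos φ · Δλ (with Δλ in radians).
= 6371 × cos 65.9° × (4.9° × π/180) = 6371 × 0.4083 × 0.08552 ≈ 222 km.

222 km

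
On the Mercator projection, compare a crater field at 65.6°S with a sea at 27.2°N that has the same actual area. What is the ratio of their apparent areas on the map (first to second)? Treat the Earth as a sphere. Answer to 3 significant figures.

On Mercator, area is exaggerated by sec²φ = 1/cos²φ.
At 65.6°: sec²(65.6°) = 1/0.4131² = 5.860.
At 27.2°: sec²(27.2°) = 1/0.8894² = 1.264.
Ratio = 5.860/1.264 = cos²(27.2°)/cos²(65.6°) ≈ 4.64.

4.64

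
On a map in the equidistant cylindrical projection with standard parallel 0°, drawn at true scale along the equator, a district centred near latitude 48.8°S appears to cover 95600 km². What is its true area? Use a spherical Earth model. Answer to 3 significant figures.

63000 km²

For the equirectangular projection with φ₀ = 0 (plate carrée), h = 1 along meridians and k = sec φ along parallels.
Areal scale = h·k = 1 × sec φ; at 48.8°, h = 1.000, k = 1.518, so h·k = 1.518.
True area = apparent / (areal scale) = 95600 / 1.518 ≈ 63000 km².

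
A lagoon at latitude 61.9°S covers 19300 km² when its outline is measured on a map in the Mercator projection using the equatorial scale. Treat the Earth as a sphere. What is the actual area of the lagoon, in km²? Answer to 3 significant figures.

4280 km²

The Mercator projection is conformal; its linear scale factor is the same in every direction and equals sec φ = 1/cos φ.
Areal scale = k² = sec²φ = 1/cos²(61.9°) = 1/0.4710² = 4.508.
True area = apparent / (areal scale) = 19300 / 4.508 ≈ 4280 km².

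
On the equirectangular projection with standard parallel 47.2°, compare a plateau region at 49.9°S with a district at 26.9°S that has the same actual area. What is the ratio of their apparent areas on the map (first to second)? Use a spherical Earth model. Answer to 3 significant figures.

The equidistant cylindrical projection with φ₀ = 47.2° has h = 1 (meridians true) and k = cos φ₀ / cos φ along parallels.
Areal scale at 49.9°: h·k = 1.000 × 1.055 = 1.055.
Areal scale at 26.9°: h·k = 1.000 × 0.7619 = 0.7619.
Ratio = 1.055/0.7619 ≈ 1.38.

1.38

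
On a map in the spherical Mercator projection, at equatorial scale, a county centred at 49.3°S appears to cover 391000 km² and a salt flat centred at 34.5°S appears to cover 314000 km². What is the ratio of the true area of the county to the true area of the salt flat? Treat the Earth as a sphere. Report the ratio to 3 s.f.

0.780

Since Mercator area scale is 1/cos²φ, the true area equals the apparent area multiplied by cos²φ.
True area of county: 391000 × cos²(49.3°) = 391000 × 0.4252 = 166300 km².
True area of salt flat: 314000 × cos²(34.5°) = 314000 × 0.6792 = 213300 km².
Ratio = 166300 / 213300 ≈ 0.780.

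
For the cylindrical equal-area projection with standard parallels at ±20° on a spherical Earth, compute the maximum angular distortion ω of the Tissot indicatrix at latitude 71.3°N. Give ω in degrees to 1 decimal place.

104.6°

For cylindrical equal-area with standard parallel φ₀, h = cos φ / cos φ₀ and k = cos φ₀ / cos φ, so h·k = 1.
At 71.3°: h = 0.3412, k = 2.931; principal scales a = 2.931, b = 0.3412.
sin(ω/2) = (a − b)/(a + b) = 2.590/3.272 = 0.7915, so ω = 2 arcsin(0.7915) ≈ 104.6°.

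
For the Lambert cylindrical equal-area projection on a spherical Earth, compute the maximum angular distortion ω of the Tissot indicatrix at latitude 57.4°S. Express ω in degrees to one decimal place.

66.7°

The Lambert cylindrical equal-area projection is the cylindrical equal-area projection with its standard parallel at the equator (φ₀ = 0). Cylindrical equal-area (φ₀ = 0°): h = cos φ / cos 0° along meridians, k = cos 0° / cos φ along parallels; h·k = 1.
At 57.4°: h = 0.5388, k = 1.856; principal scales a = 1.856, b = 0.5388.
sin(ω/2) = (a − b)/(a + b) = 1.317/2.395 = 0.5501, so ω = 2 arcsin(0.5501) ≈ 66.7°.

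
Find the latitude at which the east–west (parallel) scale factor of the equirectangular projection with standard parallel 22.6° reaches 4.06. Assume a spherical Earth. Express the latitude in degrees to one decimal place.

76.9°

The equidistant cylindrical projection with φ₀ = 22.6° has h = 1 (meridians true) and k = cos φ₀ / cos φ along parallels.
k = cos φ₀ / cos φ = 4.06  ⇒  cos φ = cos 22.6° / 4.06 = 0.2274.
φ = arccos(0.2274) ≈ 76.9°.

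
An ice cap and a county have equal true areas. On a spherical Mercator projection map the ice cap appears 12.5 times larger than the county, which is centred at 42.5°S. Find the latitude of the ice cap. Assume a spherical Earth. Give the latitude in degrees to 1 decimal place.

78.0°

For equal true areas on Mercator, apparent areas scale as sec²φ, so the ratio is cos²φ₂ / cos²φ₁.
cos²φ₂ / cos²φ₁ = 12.5  ⇒  cos φ₁ = cos 42.5° / √12.5 = 0.7373/3.536 = 0.2085.
φ₁ = arccos(0.2085) ≈ 78.0°.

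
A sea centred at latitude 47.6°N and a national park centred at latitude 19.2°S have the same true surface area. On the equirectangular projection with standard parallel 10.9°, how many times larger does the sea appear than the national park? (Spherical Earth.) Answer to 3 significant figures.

With standard parallel φ₀ = 10.9°, the equirectangular projection gives x = Rλ cos φ₀, y = Rφ, so h = 1 and k = cos 10.9° / cos φ.
Areal scale at 47.6°: h·k = 1.000 × 1.456 = 1.456.
Areal scale at 19.2°: h·k = 1.000 × 1.040 = 1.040.
Ratio = 1.456/1.040 ≈ 1.40.

1.40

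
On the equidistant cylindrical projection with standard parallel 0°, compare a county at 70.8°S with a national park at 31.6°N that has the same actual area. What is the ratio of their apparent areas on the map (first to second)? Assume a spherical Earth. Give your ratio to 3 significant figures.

2.59

For the equirectangular projection with φ₀ = 0 (plate carrée), h = 1 along meridians and k = sec φ along parallels.
Areal scale at 70.8°: h·k = 1.000 × 3.041 = 3.041.
Areal scale at 31.6°: h·k = 1.000 × 1.174 = 1.174.
Ratio = 3.041/1.174 ≈ 2.59.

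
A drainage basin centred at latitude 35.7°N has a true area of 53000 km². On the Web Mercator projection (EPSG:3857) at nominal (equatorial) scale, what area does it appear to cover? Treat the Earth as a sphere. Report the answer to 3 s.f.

For Mercator, h = k = sec φ (a conformal cylindrical projection has a single point scale, 1/cos φ).
Areal scale = k² = sec²φ = 1/cos²(35.7°) = 1/0.8121² = 1.516.
Apparent area = 53000 × 1.516 ≈ 80400 km².

80400 km²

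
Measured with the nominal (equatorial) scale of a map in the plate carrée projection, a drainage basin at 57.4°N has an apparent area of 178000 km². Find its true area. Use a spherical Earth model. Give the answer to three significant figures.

95900 km²

For the equirectangular projection with φ₀ = 0 (plate carrée), h = 1 along meridians and k = sec φ along parallels.
Areal scale = h·k = 1 × sec φ; at 57.4°, h = 1.000, k = 1.856, so h·k = 1.856.
True area = apparent / (areal scale) = 178000 / 1.856 ≈ 95900 km².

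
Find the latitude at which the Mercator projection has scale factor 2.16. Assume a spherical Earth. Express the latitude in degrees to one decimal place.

62.4°

Mercator scale is k = sec φ = 1/cos φ.
1/cos φ = 2.16  ⇒  cos φ = 0.4630  ⇒  φ = arccos(0.4630) ≈ 62.4°.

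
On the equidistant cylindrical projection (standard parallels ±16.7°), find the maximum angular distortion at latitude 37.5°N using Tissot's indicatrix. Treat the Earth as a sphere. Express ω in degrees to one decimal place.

In the equirectangular projection with standard parallel φ₀ = 16.7° (x = Rλ cos φ₀, y = Rφ), meridians are true-scale (h = 1) and the parallel scale is k = cos φ₀ / cos φ.
At 37.5°: h = 1.000, k = 1.207; principal scales a = 1.207, b = 1.000.
sin(ω/2) = (a − b)/(a + b) = 0.2073/2.207 = 0.09392, so ω = 2 arcsin(0.09392) ≈ 10.8°.

10.8°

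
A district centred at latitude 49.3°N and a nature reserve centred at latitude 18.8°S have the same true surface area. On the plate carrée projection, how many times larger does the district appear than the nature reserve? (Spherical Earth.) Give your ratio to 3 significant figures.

In the plate carrée (x = Rλ, y = Rφ), meridians are true-scale (h = 1) and parallels are stretched by k = sec φ.
Areal scale at 49.3°: h·k = 1.000 × 1.534 = 1.534.
Areal scale at 18.8°: h·k = 1.000 × 1.056 = 1.056.
Ratio = 1.534/1.056 ≈ 1.45.

1.45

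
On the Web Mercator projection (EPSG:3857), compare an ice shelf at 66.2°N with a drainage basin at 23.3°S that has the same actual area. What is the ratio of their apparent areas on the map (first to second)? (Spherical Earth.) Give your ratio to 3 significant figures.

5.18

Mercator is conformal with k = sec φ, so areal scale = k² = sec²φ.
At 66.2°: sec²(66.2°) = 1/0.4035² = 6.141.
At 23.3°: sec²(23.3°) = 1/0.9184² = 1.185.
Ratio = 6.141/1.185 = cos²(23.3°)/cos²(66.2°) ≈ 5.18.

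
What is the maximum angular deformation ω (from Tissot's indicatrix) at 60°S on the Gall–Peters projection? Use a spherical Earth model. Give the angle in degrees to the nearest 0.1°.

The Gall–Peters projection is cylindrical equal-area with φ₀ = 45°. A cylindrical equal-area projection with standard parallel φ₀ has meridian scale h = cos φ / cos φ₀ and parallel scale k = cos φ₀ / cos φ (so areas are preserved, h·k = 1).
At 60°: h = 0.7071, k = 1.414; principal scales a = 1.414, b = 0.7071.
sin(ω/2) = (a − b)/(a + b) = 0.7071/2.121 = 0.3333, so ω = 2 arcsin(0.3333) ≈ 38.9°.

38.9°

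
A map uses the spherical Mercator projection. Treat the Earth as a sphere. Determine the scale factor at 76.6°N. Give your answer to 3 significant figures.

Mercator is conformal, so the point scale is isotropic: h = k = sec φ = 1/cos φ.
k = 1/cos 76.6° = 1/0.2317 = 4.315.

4.32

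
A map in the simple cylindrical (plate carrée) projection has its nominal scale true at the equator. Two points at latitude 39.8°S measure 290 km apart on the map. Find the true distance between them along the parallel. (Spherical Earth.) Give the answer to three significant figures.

In the plate carrée (x = Rλ, y = Rφ), meridians are true-scale (h = 1) and parallels are stretched by k = sec φ.
Along the parallel at 39.8°, map distances are exaggerated by k = sec 39.8° = 1.302.
True distance = 290 / 1.302 = 290 × cos 39.8° ≈ 223 km.

223 km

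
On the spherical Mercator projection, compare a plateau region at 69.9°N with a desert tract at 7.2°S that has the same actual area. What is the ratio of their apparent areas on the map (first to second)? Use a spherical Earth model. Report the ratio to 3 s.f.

8.33

Mercator is conformal with k = sec φ, so areal scale = k² = sec²φ.
At 69.9°: sec²(69.9°) = 1/0.3437² = 8.467.
At 7.2°: sec²(7.2°) = 1/0.9921² = 1.016.
Ratio = 8.467/1.016 = cos²(7.2°)/cos²(69.9°) ≈ 8.33.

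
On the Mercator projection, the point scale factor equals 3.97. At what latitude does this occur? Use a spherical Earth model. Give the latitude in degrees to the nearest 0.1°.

75.4°

Mercator scale is k = sec φ = 1/cos φ.
1/cos φ = 3.97  ⇒  cos φ = 0.2519  ⇒  φ = arccos(0.2519) ≈ 75.4°.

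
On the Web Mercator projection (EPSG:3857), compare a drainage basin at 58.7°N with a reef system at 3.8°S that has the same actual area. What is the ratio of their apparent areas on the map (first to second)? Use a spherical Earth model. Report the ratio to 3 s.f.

3.69

Mercator is conformal with k = sec φ, so areal scale = k² = sec²φ.
At 58.7°: sec²(58.7°) = 1/0.5195² = 3.705.
At 3.8°: sec²(3.8°) = 1/0.9978² = 1.004.
Ratio = 3.705/1.004 = cos²(3.8°)/cos²(58.7°) ≈ 3.69.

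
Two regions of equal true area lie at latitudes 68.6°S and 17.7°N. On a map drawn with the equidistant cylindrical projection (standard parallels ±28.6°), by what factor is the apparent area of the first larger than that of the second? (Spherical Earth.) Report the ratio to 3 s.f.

2.61

In the equirectangular projection with standard parallel φ₀ = 28.6° (x = Rλ cos φ₀, y = Rφ), meridians are true-scale (h = 1) and the parallel scale is k = cos φ₀ / cos φ.
Areal scale at 68.6°: h·k = 1.000 × 2.406 = 2.406.
Areal scale at 17.7°: h·k = 1.000 × 0.9216 = 0.9216.
Ratio = 2.406/0.9216 ≈ 2.61.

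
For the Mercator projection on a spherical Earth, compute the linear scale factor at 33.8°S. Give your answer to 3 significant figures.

Mercator is conformal, so the point scale is isotropic: h = k = sec φ = 1/cos φ.
k = 1/cos 33.8° = 1/0.8310 = 1.203.

1.20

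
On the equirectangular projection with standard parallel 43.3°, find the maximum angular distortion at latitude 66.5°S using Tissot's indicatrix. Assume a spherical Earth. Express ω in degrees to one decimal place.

34.0°

In the equirectangular projection with standard parallel φ₀ = 43.3° (x = Rλ cos φ₀, y = Rφ), meridians are true-scale (h = 1) and the parallel scale is k = cos φ₀ / cos φ.
At 66.5°: h = 1.000, k = 1.825; principal scales a = 1.825, b = 1.000.
sin(ω/2) = (a − b)/(a + b) = 0.8251/2.825 = 0.2921, so ω = 2 arcsin(0.2921) ≈ 34.0°.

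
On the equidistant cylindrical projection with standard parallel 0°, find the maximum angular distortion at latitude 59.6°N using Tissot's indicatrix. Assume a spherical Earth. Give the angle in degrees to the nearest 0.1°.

38.3°

In the plate carrée (x = Rλ, y = Rφ), meridians are true-scale (h = 1) and parallels are stretched by k = sec φ.
At 59.6°: h = 1.000, k = 1.976; principal scales a = 1.976, b = 1.000.
sin(ω/2) = (a − b)/(a + b) = 0.9762/2.976 = 0.3280, so ω = 2 arcsin(0.3280) ≈ 38.3°.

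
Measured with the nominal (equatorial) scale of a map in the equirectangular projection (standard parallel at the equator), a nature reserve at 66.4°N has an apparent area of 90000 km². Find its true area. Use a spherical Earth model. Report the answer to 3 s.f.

36000 km²

Plate carrée maps x = Rλ, y = Rφ. The meridian scale is h = 1 and the parallel scale is k = 1/cos φ = sec φ.
Areal scale = h·k = 1 × sec φ; at 66.4°, h = 1.000, k = 2.498, so h·k = 2.498.
True area = apparent / (areal scale) = 90000 / 2.498 ≈ 36000 km².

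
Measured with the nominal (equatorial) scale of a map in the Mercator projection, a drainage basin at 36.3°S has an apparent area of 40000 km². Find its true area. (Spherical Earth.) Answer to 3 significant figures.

26000 km²

Mercator is conformal, so the point scale is isotropic: h = k = sec φ = 1/cos φ.
Areal scale = k² = sec²φ = 1/cos²(36.3°) = 1/0.8059² = 1.540.
True area = apparent / (areal scale) = 40000 / 1.540 ≈ 26000 km².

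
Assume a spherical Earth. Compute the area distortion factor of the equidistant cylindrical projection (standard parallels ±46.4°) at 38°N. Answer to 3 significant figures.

0.875

The equidistant cylindrical projection with φ₀ = 46.4° has h = 1 (meridians true) and k = cos φ₀ / cos φ along parallels.
Areal scale = h·k = 1 × cos φ₀ / cos φ; at 38°, h = 1.000, k = 0.8751, so h·k = 0.8751.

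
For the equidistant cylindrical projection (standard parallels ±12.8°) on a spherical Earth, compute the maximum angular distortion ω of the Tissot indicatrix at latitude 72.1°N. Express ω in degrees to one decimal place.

62.8°

In the equirectangular projection with standard parallel φ₀ = 12.8° (x = Rλ cos φ₀, y = Rφ), meridians are true-scale (h = 1) and the parallel scale is k = cos φ₀ / cos φ.
At 72.1°: h = 1.000, k = 3.173; principal scales a = 3.173, b = 1.000.
sin(ω/2) = (a − b)/(a + b) = 2.173/4.173 = 0.5207, so ω = 2 arcsin(0.5207) ≈ 62.8°.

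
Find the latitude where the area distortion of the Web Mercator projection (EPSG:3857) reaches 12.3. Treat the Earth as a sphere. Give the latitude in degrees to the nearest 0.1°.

73.4°

Mercator areal scale is sec²φ.
sec²φ = 12.3  ⇒  cos²φ = 0.08130  ⇒  cos φ = 0.2851.
φ = arccos(0.2851) ≈ 73.4°.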